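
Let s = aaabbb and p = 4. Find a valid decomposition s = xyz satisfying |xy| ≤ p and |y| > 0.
x = '', y = 'aa', z = 'abbb'

For s = aaabbb and p = 4, one valid decomposition is:
- x = '' (length 0)
- y = 'aa' (length 2)
- z = 'abbb' (length 4)

Verification:
- xyz = '' + 'aa' + 'abbb' = aaabbb ✓
- |xy| = 2 ≤ 4 ✓
- |y| = 2 > 0 ✓

All pumping lemma constraints are satisfied.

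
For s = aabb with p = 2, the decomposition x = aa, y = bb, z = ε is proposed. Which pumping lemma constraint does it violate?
Violated: |xy| ≤ p

The decomposition x = aa, y = bb, z = ε for s = aabb with p = 2
violates the constraint: |xy| ≤ p

|xy| = |aabb| = 4 > 2 = p. The decomposition puts too many characters in xy.

Pumping lemma constraints:
1. xyz = s (decomposition is valid)
2. |xy| ≤ p
3. |y| > 0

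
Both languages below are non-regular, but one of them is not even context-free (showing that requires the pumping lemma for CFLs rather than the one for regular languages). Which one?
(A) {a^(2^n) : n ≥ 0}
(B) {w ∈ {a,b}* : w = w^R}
(A) {a^(2^n) : n ≥ 0}

(A) {a^(2^n) : n ≥ 0} requires the CFL pumping lemma.

- {w ∈ {a,b}* : w = w^R} is context-free (but not regular)
  • Can be shown non-regular with the regular pumping lemma
  • After pumping, the string is no longer symmetric

- {a^(2^n) : n ≥ 0} is NOT context-free
  • Requires the CFL pumping lemma to prove
  • Gaps between powers of 2 grow exponentially

The CFL pumping lemma is "stronger" in that it can prove non-membership
in the larger class of context-free languages.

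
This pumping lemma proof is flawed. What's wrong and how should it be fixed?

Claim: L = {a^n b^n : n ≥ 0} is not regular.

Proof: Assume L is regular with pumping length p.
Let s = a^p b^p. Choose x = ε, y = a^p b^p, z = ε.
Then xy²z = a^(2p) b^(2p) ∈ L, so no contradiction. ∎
Error: The decomposition violates |xy| ≤ p. With y = a^p b^p, |xy| = |y| = 2p > p. (The proof also miscomputes xy²z, which would be a^p b^p a^p b^p rather than a^(2p) b^(2p), and it wrongly treats one harmless decomposition as settling the matter — the prover does not get to choose the decomposition.)

Correction: The pumping lemma requires |xy| ≤ p, and the argument must handle every decomposition satisfying |xy| ≤ p, |y| ≥ 1. Since s starts with p a's, any such y consists only of a's, say y = a^k with k ≥ 1. Then xy²z = a^(p+k) b^p has unequal numbers of a's and b's, so xy²z ∉ L — the required contradiction.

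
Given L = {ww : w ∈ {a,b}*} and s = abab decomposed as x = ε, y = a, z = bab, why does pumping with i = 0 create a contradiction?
xy⁰z = bab ∉ L

Pumping with i = 0 replaces y = a by y⁰ = ε:
- Original: s = xyz = abab; abab splits into halves ab · ab, which are equal, so it is in L (w = ab)
- Pumped: xy⁰z = ε · ε · bab = bab
- bab has odd length 3, so it cannot be written as ww and is not in L

The pumping lemma would require xy⁰z ∈ L, so this decomposition yields a contradiction.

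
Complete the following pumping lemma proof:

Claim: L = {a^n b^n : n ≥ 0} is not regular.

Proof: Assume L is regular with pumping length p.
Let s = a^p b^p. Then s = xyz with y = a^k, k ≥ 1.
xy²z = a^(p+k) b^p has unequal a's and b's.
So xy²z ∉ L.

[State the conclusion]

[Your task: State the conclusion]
This contradicts the pumping lemma for regular languages,
which guarantees xy^i z ∈ L for all i ≥ 0.

Since our assumption that L is regular leads to a contradiction,
we conclude that L = {a^n b^n : n ≥ 0} is NOT regular. ∎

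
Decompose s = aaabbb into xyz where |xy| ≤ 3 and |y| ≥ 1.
x = '', y = 'aa', z = 'abbb'

For s = aaabbb and p = 3, one valid decomposition is:
- x = '' (length 0)
- y = 'aa' (length 2)
- z = 'abbb' (length 4)

Verification:
- xyz = '' + 'aa' + 'abbb' = aaabbb ✓
- |xy| = 2 ≤ 3 ✓
- |y| = 2 > 0 ✓

All pumping lemma constraints are satisfied.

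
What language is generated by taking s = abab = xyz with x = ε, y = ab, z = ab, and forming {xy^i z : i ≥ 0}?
{xy^i z : i ≥ 0} = {(ab)^(i+1) : i ≥ 0} = {ab, abab, ababab, ...}

With x = ε, y = ab, z = ab: Pumping 'ab' gives strings of alternating a's and b's.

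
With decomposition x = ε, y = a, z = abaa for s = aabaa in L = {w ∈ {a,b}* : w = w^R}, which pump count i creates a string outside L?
i = 2

xy²z = ε · aa · abaa = aaabaa; aaabaa reversed is aabaaa ≠ aaabaa, so it is not a palindrome and is not in L.
(Other choices also work, e.g. i = 0, 3; only i = 1 is guaranteed to stay in L since xy¹z = s.)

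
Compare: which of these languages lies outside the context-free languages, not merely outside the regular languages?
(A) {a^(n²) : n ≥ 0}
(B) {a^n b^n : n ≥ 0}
(A) {a^(n²) : n ≥ 0}

(A) {a^(n²) : n ≥ 0} requires the CFL pumping lemma.

- {a^n b^n : n ≥ 0} is context-free (but not regular)
  • Can be shown non-regular with the regular pumping lemma
  • After pumping, the number of a's and b's become unequal

- {a^(n²) : n ≥ 0} is NOT context-free
  • Requires the CFL pumping lemma to prove
  • Gaps between squares grow unboundedly

The CFL pumping lemma is "stronger" in that it can prove non-membership
in the larger class of context-free languages.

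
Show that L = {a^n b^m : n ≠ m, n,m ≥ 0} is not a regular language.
Assume for contradiction that L is regular, and let p ≥ 1 be the pumping length given by the pumping lemma.
Choose s = a^p b^(p + p!). Then s ∈ L because p ≠ p + p! (as p! ≥ 1), and |s| ≥ p.
By the pumping lemma, s = xyz for some x, y, z with |xy| ≤ p, |y| ≥ 1, and xy^i z ∈ L for every i ≥ 0.
Since |xy| ≤ p and the first p symbols of s are all a's, y = a^k for some k with 1 ≤ k ≤ p.
For every i ≥ 0, xy^i z = a^(p + (i − 1)k) b^(p + p!).

Because 1 ≤ k ≤ p, k divides p!. Let t = p!/k (a positive integer) and take i = t + 1.
Then the number of a's is p + tk = p + p!, which equals the number of b's.
So xy^(t+1) z = a^(p + p!) b^(p + p!) has equally many a's and b's and is NOT in L.

This contradicts the pumping lemma, which requires xy^i z ∈ L for all i ≥ 0.
Hence L = {a^n b^m : n ≠ m, n,m ≥ 0} is not regular. ∎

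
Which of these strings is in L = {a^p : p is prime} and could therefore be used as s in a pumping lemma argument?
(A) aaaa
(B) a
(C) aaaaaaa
(C) aaaaaaa

The pumping lemma is applied to a string s that lies in L, so first check membership of each option:
- (A) aaaa has length 4 = 2 × 2, which is not prime, so it is not in L ✗
- (B) a has length 1, which is not prime, so it is not in L ✗
- (C) aaaaaaa has length 7, which is prime, so it is in L ✓

Only (C) aaaaaaa is in L, so it is the only candidate that could play the role of s.
(In a complete proof one picks s in terms of the pumping length p so that |s| ≥ p is guaranteed; a fixed string like aaaaaaa illustrates the shape of such an s.)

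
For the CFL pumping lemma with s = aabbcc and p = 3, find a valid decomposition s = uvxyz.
u='aa', v='b', x='b', y='c', z='c'

For s = aabbcc with pumping length p = 3:

One valid decomposition:
- u = 'aa'
- v = 'b'
- x = 'b'
- y = 'c'
- z = 'c'

Verification:
- uvxyz = 'aa' + 'b' + 'b' + 'c' + 'c' = aabbcc ✓
- |vxy| = |'bbc'| = 3 ≤ 3 ✓
- |vy| = |'bc'| = 2 > 0 ✓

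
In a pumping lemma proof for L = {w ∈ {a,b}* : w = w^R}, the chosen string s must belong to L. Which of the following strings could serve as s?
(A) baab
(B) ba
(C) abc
(A) baab

The pumping lemma is applied to a string s that lies in L, so first check membership of each option:
- (A) baab reversed is baab, the same string, so it is a palindrome and is in L ✓
- (B) ba reversed is ab ≠ ba, so it is not a palindrome and is not in L ✗
- (C) abc reversed is cba ≠ abc, so it is not a palindrome and is not in L ✗

Only (A) baab is in L, so it is the only candidate that could play the role of s.
(In a complete proof one picks s in terms of the pumping length p so that |s| ≥ p is guaranteed; a fixed string like baab illustrates the shape of such an s.)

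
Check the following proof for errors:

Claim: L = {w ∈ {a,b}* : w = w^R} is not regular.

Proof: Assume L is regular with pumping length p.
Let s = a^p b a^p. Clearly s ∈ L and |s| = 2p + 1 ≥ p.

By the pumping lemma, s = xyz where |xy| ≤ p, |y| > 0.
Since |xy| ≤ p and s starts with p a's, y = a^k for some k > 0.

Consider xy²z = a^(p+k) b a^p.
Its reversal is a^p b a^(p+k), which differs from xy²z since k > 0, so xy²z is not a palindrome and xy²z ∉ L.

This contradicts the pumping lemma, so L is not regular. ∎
The proof is correct.

This proof is valid because:
1. s = a^p b a^p is in L and is chosen in terms of p, so |s| ≥ p holds for every p
2. The decomposition analysis is correct: |xy| ≤ p forces y to lie inside the leading a's
3. The contradiction is valid: a^(p+k) b a^p has more a's before the b than after it, so it is not a palindrome
4. The conclusion follows logically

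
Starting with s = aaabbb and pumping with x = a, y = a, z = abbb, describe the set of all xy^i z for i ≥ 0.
{xy^i z : i ≥ 0} = {a^(2+i) b^3 : i ≥ 0} = {aabbb, aaabbb, aaaabbb, ...}

With x = a, y = a, z = abbb: Starting with aaabbb and pumping the second 'a', we get strings with 2+i a's followed by 3 b's for i = 0, 1, 2, ...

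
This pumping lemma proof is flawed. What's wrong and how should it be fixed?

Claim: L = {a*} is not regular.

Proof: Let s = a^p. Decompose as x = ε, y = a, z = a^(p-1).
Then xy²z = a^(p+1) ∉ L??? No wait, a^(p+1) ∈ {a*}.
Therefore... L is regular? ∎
Error: The proof attempts to show a*  is not regular, but a* IS regular!

Correction: a* is a regular language (recognized by a simple DFA with one accepting state and self-loop on 'a'). The pumping lemma can only prove non-regularity, not regularity. For regular languages, pumping always works.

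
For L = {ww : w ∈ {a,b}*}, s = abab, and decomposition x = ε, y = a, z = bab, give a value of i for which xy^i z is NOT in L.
i = 2

xy²z = ε · aa · bab = aabab; aabab has odd length 5, so it cannot be written as ww and is not in L.
(Other choices also work, e.g. i = 0, 3; only i = 1 is guaranteed to stay in L since xy¹z = s.)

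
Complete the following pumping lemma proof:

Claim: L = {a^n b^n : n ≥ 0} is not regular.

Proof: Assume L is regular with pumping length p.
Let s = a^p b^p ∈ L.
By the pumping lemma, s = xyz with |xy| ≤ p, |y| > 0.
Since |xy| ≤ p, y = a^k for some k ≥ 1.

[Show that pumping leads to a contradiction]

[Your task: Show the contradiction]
Consider xy²z = a^(p+k) b^p.

Since k ≥ 1, we have p + k > p.
So xy²z has more a's than b's: (p+k) a's vs p b's.
This means xy²z ∉ L because a^n b^n requires equal counts.

This contradicts the pumping lemma which states xy²z ∈ L.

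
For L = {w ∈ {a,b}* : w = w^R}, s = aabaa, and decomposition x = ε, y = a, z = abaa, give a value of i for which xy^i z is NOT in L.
i = 2

xy²z = ε · aa · abaa = aaabaa; aaabaa reversed is aabaaa ≠ aaabaa, so it is not a palindrome and is not in L.
(Other choices also work, e.g. i = 0, 3; only i = 1 is guaranteed to stay in L since xy¹z = s.)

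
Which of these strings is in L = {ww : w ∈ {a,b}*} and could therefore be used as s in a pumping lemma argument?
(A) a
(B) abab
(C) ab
(B) abab

The pumping lemma is applied to a string s that lies in L, so first check membership of each option:
- (A) a has odd length 1, so it cannot be written as ww and is not in L ✗
- (B) abab splits into halves ab · ab, which are equal, so it is in L (w = ab) ✓
- (C) ab has length 2; its halves are a and b, which differ, so it is not in L ✗

Only (B) abab is in L, so it is the only candidate that could play the role of s.
(In a complete proof one picks s in terms of the pumping length p so that |s| ≥ p is guaranteed; a fixed string like abab illustrates the shape of such an s.)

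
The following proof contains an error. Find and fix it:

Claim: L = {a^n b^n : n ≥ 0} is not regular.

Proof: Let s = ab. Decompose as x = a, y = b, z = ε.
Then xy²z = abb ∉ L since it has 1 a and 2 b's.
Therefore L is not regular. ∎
Error: The string s = ab might be shorter than the pumping length p.

Correction: Choose s = a^p b^p to ensure |s| ≥ p. Also, the decomposition is wrong: with |xy| ≤ p, y cannot include b's when s starts with p a's.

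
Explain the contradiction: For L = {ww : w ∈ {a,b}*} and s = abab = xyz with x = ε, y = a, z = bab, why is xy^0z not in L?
xy⁰z = bab ∉ L

Pumping with i = 0 replaces y = a by y⁰ = ε:
- Original: s = xyz = abab; abab splits into halves ab · ab, which are equal, so it is in L (w = ab)
- Pumped: xy⁰z = ε · ε · bab = bab
- bab has odd length 3, so it cannot be written as ww and is not in L

The pumping lemma would require xy⁰z ∈ L, so this decomposition yields a contradiction.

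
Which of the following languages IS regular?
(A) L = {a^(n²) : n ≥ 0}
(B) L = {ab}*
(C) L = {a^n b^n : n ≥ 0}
(B) {ab}*

(B) L = {ab}* is regular.

This can be recognized by a finite automaton (DFA/NFA).
Regular expressions like {ab}* define regular languages.

The other choices are not regular:
- {a^n b^n : n ≥ 0}: After pumping, the number of a's and b's become unequal
- {a^(n²) : n ≥ 0}: After pumping, length is no longer a perfect square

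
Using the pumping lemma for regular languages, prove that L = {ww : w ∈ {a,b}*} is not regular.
Assume for contradiction that L is regular, and let p ≥ 1 be the pumping length given by the pumping lemma.
Choose s = a^p b a^p b. Then s ∈ L (take w = a^p b) and |s| = 2p + 2 ≥ p.
By the pumping lemma, s = xyz for some x, y, z with |xy| ≤ p, |y| ≥ 1, and xy^i z ∈ L for every i ≥ 0.
Since |xy| ≤ p and the first p symbols of s are all a's, y = a^k for some k with 1 ≤ k ≤ p.

Take i = 2: t = xy²z = a^(p + k) b a^p b.
Suppose t = uu for some string u. The string t contains exactly two b's and ends in b, so u contains exactly one b and ends in b; hence u = a^j b for some j, and uu = a^j b a^j b. Comparing with t = a^(p + k) b a^p b forces j = p + k (first block) and j = p (second block), which is impossible since k ≥ 1. So t ∉ L.

This contradicts the pumping lemma, which requires xy^i z ∈ L for all i ≥ 0.
Hence L = {ww : w ∈ {a,b}*} is not regular. ∎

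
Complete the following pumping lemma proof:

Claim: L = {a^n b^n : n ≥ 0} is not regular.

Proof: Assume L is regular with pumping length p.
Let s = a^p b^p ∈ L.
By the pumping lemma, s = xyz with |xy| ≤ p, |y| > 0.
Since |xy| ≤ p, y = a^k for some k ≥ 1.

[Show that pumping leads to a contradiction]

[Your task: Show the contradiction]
Consider xy²z = a^(p+k) b^p.

Since k ≥ 1, we have p + k > p.
So xy²z has more a's than b's: (p+k) a's vs p b's.
This means xy²z ∉ L because a^n b^n requires equal counts.

This contradicts the pumping lemma which states xy²z ∈ L.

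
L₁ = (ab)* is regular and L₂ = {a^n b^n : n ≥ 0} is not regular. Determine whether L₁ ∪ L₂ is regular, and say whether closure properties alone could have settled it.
No — L₁ ∪ L₂ is not regular.

Let U = (ab)* ∪ {a^n b^n}. If U were regular, then U ∩ aa*bb* would be regular (closure under intersection with a regular language). But (ab)* ∩ aa*bb* = {ab} and {a^n b^n} ∩ aa*bb* = {a^n b^n : n ≥ 1}, so U ∩ aa*bb* = {a^n b^n : n ≥ 1}, which is not regular. Hence U is not regular.

Note that the bare facts "L₁ regular, L₂ non-regular" do not settle the question by themselves: the closure of regular languages under ∪, ∩, complement and difference applies only when BOTH operands are regular. With a non-regular operand the result can come out regular or non-regular depending on the specific languages, so one has to work out L₁ ∪ L₂ for this particular pair, as above.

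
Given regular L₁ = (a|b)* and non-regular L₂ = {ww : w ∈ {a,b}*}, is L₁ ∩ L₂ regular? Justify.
No — L₁ ∩ L₂ is not regular.

(a|b)* is all strings over {a,b}, so L₁ ∩ L₂ = {ww : w ∈ {a,b}*} = L₂ itself, which is not regular (pump s = a^p b a^p b).

Note that the bare facts "L₁ regular, L₂ non-regular" do not settle the question by themselves: the closure of regular languages under ∪, ∩, complement and difference applies only when BOTH operands are regular. With a non-regular operand the result can come out regular or non-regular depending on the specific languages, so one has to work out L₁ ∩ L₂ for this particular pair, as above.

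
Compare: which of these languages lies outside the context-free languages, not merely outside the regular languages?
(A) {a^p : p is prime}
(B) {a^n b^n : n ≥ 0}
(A) {a^p : p is prime}

(A) {a^p : p is prime} requires the CFL pumping lemma.

- {a^n b^n : n ≥ 0} is context-free (but not regular)
  • Can be shown non-regular with the regular pumping lemma
  • After pumping, the number of a's and b's become unequal

- {a^p : p is prime} is NOT context-free
  • Requires the CFL pumping lemma to prove
  • The CFL pumping lemma also fails because prime gaps are unbounded

The CFL pumping lemma is "stronger" in that it can prove non-membership
in the larger class of context-free languages.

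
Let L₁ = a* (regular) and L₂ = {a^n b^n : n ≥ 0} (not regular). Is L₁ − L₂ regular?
Yes — L₁ − L₂ is regular.

The only string of a* that lies in {a^n b^n} is ε, so L₁ − L₂ = a* − {ε} = a⁺ = aa*, which is regular.

Note that the bare facts "L₁ regular, L₂ non-regular" do not settle the question by themselves: the closure of regular languages under ∪, ∩, complement and difference applies only when BOTH operands are regular. With a non-regular operand the result can come out regular or non-regular depending on the specific languages, so one has to work out L₁ − L₂ for this particular pair, as above.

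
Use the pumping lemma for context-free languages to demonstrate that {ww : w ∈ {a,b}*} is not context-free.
Assume for contradiction that L is context-free, and let p ≥ 1 be the pumping length given by the pumping lemma for CFLs.
Choose s = a^p b^p a^p b^p. Then s ∈ L (take w = a^p b^p) and |s| = 4p ≥ p.
By the CFL pumping lemma, s = uvxyz for some u, v, x, y, z with |vxy| ≤ p, |vy| ≥ 1, and uv^i xy^i z ∈ L for every i ≥ 0.

Write s as four blocks A₁ B₁ A₂ B₂ with A₁ = A₂ = a^p and B₁ = B₂ = b^p. Since |vxy| ≤ p, the window vxy lies inside at most two adjacent blocks. Take i = 0 and let t = uxz, so |t| = 4p − |vy| with 1 ≤ |vy| ≤ p. If |t| is odd, t ∉ L immediately, so assume |vy| is even (hence |vy| ≥ 2) and |t|/2 = 2p − |vy|/2, which satisfies p ≤ |t|/2 ≤ 2p − 1.

Case 1 (vxy inside A₁B₁): t = a^(p−j) b^(p−l) a^p b^p with j + l = |vy|. The second half of t has length < 2p, so it is a suffix of the trailing a^p b^p and ends in b; the first half is a^(p−j) b^(p−l) a^((j+l)/2), which ends in a because (j+l)/2 ≥ 1. The halves differ, so t ∉ L.

Case 2 (vxy inside B₁A₂, straddling the middle): t = a^p b^(p−j) a^(p−l) b^p with j + l = |vy|. If t = ww, then w is a prefix of t of length ≥ p, so w begins with a^p; and w is a suffix of t of length ≥ p, so w ends with b^p. That forces |w| ≥ 2p, contradicting |w| = |t|/2 ≤ 2p − 1. So t ∉ L.

Case 3 (vxy inside A₂B₂): t = a^p b^p a^(p−j) b^(p−l) with j + l = |vy|. The first half of t is a prefix of a^p b^p, so it begins with a; the second half is b^((j+l)/2) a^(p−j) b^(p−l), which begins with b. The halves differ, so t ∉ L.

In every case uv⁰xy⁰z = uxz ∉ L.

This contradicts the CFL pumping lemma, which requires uv^i xy^i z ∈ L for all i ≥ 0.
Hence L = {ww : w ∈ {a,b}*} is not context-free. ∎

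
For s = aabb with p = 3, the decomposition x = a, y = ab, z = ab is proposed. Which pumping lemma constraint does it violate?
Violated: xyz = s

The decomposition x = a, y = ab, z = ab for s = aabb with p = 3
violates the constraint: xyz = s

xyz = 'a' + 'ab' + 'ab' = 'aabab' ≠ 'aabb' = s. The decomposition doesn't reconstruct s.

Pumping lemma constraints:
1. xyz = s (decomposition is valid)
2. |xy| ≤ p
3. |y| > 0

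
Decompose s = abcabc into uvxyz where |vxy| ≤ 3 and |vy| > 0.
u='ab', v='c', x='a', y='b', z='c'

For s = abcabc with pumping length p = 3:

One valid decomposition:
- u = 'ab'
- v = 'c'
- x = 'a'
- y = 'b'
- z = 'c'

Verification:
- uvxyz = 'ab' + 'c' + 'a' + 'b' + 'c' = abcabc ✓
- |vxy| = |'cab'| = 3 ≤ 3 ✓
- |vy| = |'cb'| = 2 > 0 ✓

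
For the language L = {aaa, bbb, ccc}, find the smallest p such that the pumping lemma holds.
p = 4

For a finite language L, the pumping lemma holds vacuously if p > max|s| for s ∈ L.

The longest string in L = {aaa, bbb, ccc} has length 3.
If p = 4, then no string s ∈ L has |s| ≥ p, so the condition is vacuously true.

The minimum pumping length is p = 4.

Why no smaller p works: for any p ≤ 3, the longest string s ∈ L has |s| = 3 ≥ p, so it would
have to be pumpable; but pumping up (i = 2, 3, ...) produces ever longer strings, which cannot all lie in the
finite language L. So the pumping property fails for every p ≤ 3.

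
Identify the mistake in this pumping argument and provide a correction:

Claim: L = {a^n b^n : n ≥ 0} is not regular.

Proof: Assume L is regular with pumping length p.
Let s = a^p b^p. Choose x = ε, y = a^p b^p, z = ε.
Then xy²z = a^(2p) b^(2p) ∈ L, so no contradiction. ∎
Error: The decomposition violates |xy| ≤ p. With y = a^p b^p, |xy| = |y| = 2p > p. (The proof also miscomputes xy²z, which would be a^p b^p a^p b^p rather than a^(2p) b^(2p), and it wrongly treats one harmless decomposition as settling the matter — the prover does not get to choose the decomposition.)

Correction: The pumping lemma requires |xy| ≤ p, and the argument must handle every decomposition satisfying |xy| ≤ p, |y| ≥ 1. Since s starts with p a's, any such y consists only of a's, say y = a^k with k ≥ 1. Then xy²z = a^(p+k) b^p has unequal numbers of a's and b's, so xy²z ∉ L — the required contradiction.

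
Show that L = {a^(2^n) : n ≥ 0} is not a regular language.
Assume for contradiction that L is regular, and let p ≥ 1 be the pumping length given by the pumping lemma.
Choose s = a^(2^p). Then s ∈ L and |s| = 2^p ≥ p.
By the pumping lemma, s = xyz for some x, y, z with |xy| ≤ p, |y| ≥ 1, and xy^i z ∈ L for every i ≥ 0.
Here y = a^k for some k with 1 ≤ k ≤ |xy| ≤ p, and p < 2^p.

Take i = 2: |xy²z| = 2^p + k.
Now 2^p < 2^p + k ≤ 2^p + p < 2^p + 2^p = 2^(p+1).
So |xy²z| lies strictly between the consecutive powers of two 2^p and 2^(p+1), hence is not a power of 2, and xy²z ∉ L.

This contradicts the pumping lemma, which requires xy^i z ∈ L for all i ≥ 0.
Hence L = {a^(2^n) : n ≥ 0} is not regular. ∎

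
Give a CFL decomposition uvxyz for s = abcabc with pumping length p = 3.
u='ab', v='c', x='a', y='b', z='c'

For s = abcabc with pumping length p = 3:

One valid decomposition:
- u = 'ab'
- v = 'c'
- x = 'a'
- y = 'b'
- z = 'c'

Verification:
- uvxyz = 'ab' + 'c' + 'a' + 'b' + 'c' = abcabc ✓
- |vxy| = |'cab'| = 3 ≤ 3 ✓
- |vy| = |'cb'| = 2 > 0 ✓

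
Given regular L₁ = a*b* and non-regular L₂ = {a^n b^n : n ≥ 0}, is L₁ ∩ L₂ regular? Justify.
No — L₁ ∩ L₂ is not regular.

Every string a^n b^n already lies in a*b*, so L₁ ∩ L₂ = {a^n b^n : n ≥ 0} = L₂ itself, which is the standard non-regular language (pump s = a^p b^p).

Note that the bare facts "L₁ regular, L₂ non-regular" do not settle the question by themselves: the closure of regular languages under ∪, ∩, complement and difference applies only when BOTH operands are regular. With a non-regular operand the result can come out regular or non-regular depending on the specific languages, so one has to work out L₁ ∩ L₂ for this particular pair, as above.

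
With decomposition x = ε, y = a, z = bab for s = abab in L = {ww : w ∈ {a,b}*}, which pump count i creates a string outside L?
i = 0

xy⁰z = ε · ε · bab = bab; bab has odd length 3, so it cannot be written as ww and is not in L.
(Other choices also work, e.g. i = 2, 3; only i = 1 is guaranteed to stay in L since xy¹z = s.)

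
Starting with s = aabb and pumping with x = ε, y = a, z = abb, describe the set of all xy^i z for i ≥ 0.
{xy^i z : i ≥ 0} = {a^(i+1) b^2 : i ≥ 0} = {abb, aabb, aaabb, ...}

With x = ε, y = a, z = abb: Starting with aabb and pumping the first 'a' (z = abb keeps the second 'a'), we get strings with i+1 a's followed by 2 b's for i = 0, 1, 2, ...; note bb is not produced because z always contributes one a.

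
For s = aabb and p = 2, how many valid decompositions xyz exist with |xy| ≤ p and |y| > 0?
3

For s = 'aabb' with pumping length p = 2:

Constraints: |xy| ≤ 2, |y| > 0

Valid decompositions (|xy| ≤ p, |y| ≥ 1):
  • x='', y='a', z='abb'
  • x='a', y='a', z='bb'
  • x='', y='aa', z='bb'

Total count: 3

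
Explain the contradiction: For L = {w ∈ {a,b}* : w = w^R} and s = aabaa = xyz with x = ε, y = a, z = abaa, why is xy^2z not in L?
xy²z = aaabaa ∉ L

Pumping with i = 2 replaces y = a by y² = aa:
- Original: s = xyz = aabaa; aabaa reversed is aabaa, the same string, so it is a palindrome and is in L
- Pumped: xy²z = ε · aa · abaa = aaabaa
- aaabaa reversed is aabaaa ≠ aaabaa, so it is not a palindrome and is not in L

The pumping lemma would require xy²z ∈ L, so this decomposition yields a contradiction.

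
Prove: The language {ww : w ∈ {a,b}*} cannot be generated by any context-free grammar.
Assume for contradiction that L is context-free, and let p ≥ 1 be the pumping length given by the pumping lemma for CFLs.
Choose s = a^p b^p a^p b^p. Then s ∈ L (take w = a^p b^p) and |s| = 4p ≥ p.
By the CFL pumping lemma, s = uvxyz for some u, v, x, y, z with |vxy| ≤ p, |vy| ≥ 1, and uv^i xy^i z ∈ L for every i ≥ 0.

Write s as four blocks A₁ B₁ A₂ B₂ with A₁ = A₂ = a^p and B₁ = B₂ = b^p. Since |vxy| ≤ p, the window vxy lies inside at most two adjacent blocks. Take i = 0 and let t = uxz, so |t| = 4p − |vy| with 1 ≤ |vy| ≤ p. If |t| is odd, t ∉ L immediately, so assume |vy| is even (hence |vy| ≥ 2) and |t|/2 = 2p − |vy|/2, which satisfies p ≤ |t|/2 ≤ 2p − 1.

Case 1 (vxy inside A₁B₁): t = a^(p−j) b^(p−l) a^p b^p with j + l = |vy|. The second half of t has length < 2p, so it is a suffix of the trailing a^p b^p and ends in b; the first half is a^(p−j) b^(p−l) a^((j+l)/2), which ends in a because (j+l)/2 ≥ 1. The halves differ, so t ∉ L.

Case 2 (vxy inside B₁A₂, straddling the middle): t = a^p b^(p−j) a^(p−l) b^p with j + l = |vy|. If t = ww, then w is a prefix of t of length ≥ p, so w begins with a^p; and w is a suffix of t of length ≥ p, so w ends with b^p. That forces |w| ≥ 2p, contradicting |w| = |t|/2 ≤ 2p − 1. So t ∉ L.

Case 3 (vxy inside A₂B₂): t = a^p b^p a^(p−j) b^(p−l) with j + l = |vy|. The first half of t is a prefix of a^p b^p, so it begins with a; the second half is b^((j+l)/2) a^(p−j) b^(p−l), which begins with b. The halves differ, so t ∉ L.

In every case uv⁰xy⁰z = uxz ∉ L.

This contradicts the CFL pumping lemma, which requires uv^i xy^i z ∈ L for all i ≥ 0.
Hence L = {ww : w ∈ {a,b}*} is not context-free. ∎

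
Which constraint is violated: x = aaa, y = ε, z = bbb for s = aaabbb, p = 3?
Violated: |y| > 0

The decomposition x = aaa, y = ε, z = bbb for s = aaabbb with p = 3
violates the constraint: |y| > 0

|y| = 0, but the pumping lemma requires |y| > 0 (y must be non-empty).

Pumping lemma constraints:
1. xyz = s (decomposition is valid)
2. |xy| ≤ p
3. |y| > 0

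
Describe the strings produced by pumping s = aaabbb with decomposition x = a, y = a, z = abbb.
{xy^i z : i ≥ 0} = {a^(2+i) b^3 : i ≥ 0} = {aabbb, aaabbb, aaaabbb, ...}

With x = a, y = a, z = abbb: Starting with aaabbb and pumping the second 'a', we get strings with 2+i a's followed by 3 b's for i = 0, 1, 2, ...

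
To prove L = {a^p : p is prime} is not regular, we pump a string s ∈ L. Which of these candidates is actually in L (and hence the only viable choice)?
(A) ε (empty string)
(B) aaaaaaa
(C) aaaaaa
(B) aaaaaaa

The pumping lemma is applied to a string s that lies in L, so first check membership of each option:
- (A) ε has length 0, which is not prime, so it is not in L ✗
- (B) aaaaaaa has length 7, which is prime, so it is in L ✓
- (C) aaaaaa has length 6 = 2 × 3, which is not prime, so it is not in L ✗

Only (B) aaaaaaa is in L, so it is the only candidate that could play the role of s.
(In a complete proof one picks s in terms of the pumping length p so that |s| ≥ p is guaranteed; a fixed string like aaaaaaa illustrates the shape of such an s.)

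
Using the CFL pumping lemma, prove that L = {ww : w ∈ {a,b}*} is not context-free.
Assume for contradiction that L is context-free, and let p ≥ 1 be the pumping length given by the pumping lemma for CFLs.
Choose s = a^p b^p a^p b^p. Then s ∈ L (take w = a^p b^p) and |s| = 4p ≥ p.
By the CFL pumping lemma, s = uvxyz for some u, v, x, y, z with |vxy| ≤ p, |vy| ≥ 1, and uv^i xy^i z ∈ L for every i ≥ 0.

Write s as four blocks A₁ B₁ A₂ B₂ with A₁ = A₂ = a^p and B₁ = B₂ = b^p. Since |vxy| ≤ p, the window vxy lies inside at most two adjacent blocks. Take i = 0 and let t = uxz, so |t| = 4p − |vy| with 1 ≤ |vy| ≤ p. If |t| is odd, t ∉ L immediately, so assume |vy| is even (hence |vy| ≥ 2) and |t|/2 = 2p − |vy|/2, which satisfies p ≤ |t|/2 ≤ 2p − 1.

Case 1 (vxy inside A₁B₁): t = a^(p−j) b^(p−l) a^p b^p with j + l = |vy|. The second half of t has length < 2p, so it is a suffix of the trailing a^p b^p and ends in b; the first half is a^(p−j) b^(p−l) a^((j+l)/2), which ends in a because (j+l)/2 ≥ 1. The halves differ, so t ∉ L.

Case 2 (vxy inside B₁A₂, straddling the middle): t = a^p b^(p−j) a^(p−l) b^p with j + l = |vy|. If t = ww, then w is a prefix of t of length ≥ p, so w begins with a^p; and w is a suffix of t of length ≥ p, so w ends with b^p. That forces |w| ≥ 2p, contradicting |w| = |t|/2 ≤ 2p − 1. So t ∉ L.

Case 3 (vxy inside A₂B₂): t = a^p b^p a^(p−j) b^(p−l) with j + l = |vy|. The first half of t is a prefix of a^p b^p, so it begins with a; the second half is b^((j+l)/2) a^(p−j) b^(p−l), which begins with b. The halves differ, so t ∉ L.

In every case uv⁰xy⁰z = uxz ∉ L.

This contradicts the CFL pumping lemma, which requires uv^i xy^i z ∈ L for all i ≥ 0.
Hence L = {ww : w ∈ {a,b}*} is not context-free. ∎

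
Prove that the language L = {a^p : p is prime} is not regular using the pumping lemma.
Assume for contradiction that L is regular, and let p ≥ 1 be the pumping length given by the pumping lemma.
Choose a prime q with q ≥ p (one exists because there are infinitely many primes) and let s = a^q. Then s ∈ L and |s| = q ≥ p.
By the pumping lemma, s = xyz for some x, y, z with |xy| ≤ p, |y| ≥ 1, and xy^i z ∈ L for every i ≥ 0.
Here y = a^k for some k with 1 ≤ k ≤ p, and xy^i z = a^(q + (i − 1)k) for every i ≥ 0.

Take i = q + 1: |xy^(q+1) z| = q + qk = q(k + 1).
Both factors satisfy q ≥ 2 and k + 1 ≥ 2, so q(k + 1) is composite, and xy^(q+1) z ∉ L.

This contradicts the pumping lemma, which requires xy^i z ∈ L for all i ≥ 0.
Hence L = {a^p : p is prime} is not regular. ∎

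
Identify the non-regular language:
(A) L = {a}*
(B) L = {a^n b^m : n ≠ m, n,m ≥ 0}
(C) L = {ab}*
(B) {a^n b^m : n ≠ m, n,m ≥ 0}

(B) L = {a^n b^m : n ≠ m, n,m ≥ 0} is NOT regular.

The pumping lemma can be used to prove this:
After pumping a's, we can make n = m

The other languages are regular because they can be recognized by finite automata.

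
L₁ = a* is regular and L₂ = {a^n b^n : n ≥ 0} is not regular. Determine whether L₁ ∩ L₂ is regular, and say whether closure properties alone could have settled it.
Yes — L₁ ∩ L₂ is regular.

A string of a* contains no b's, and the only string of {a^n b^n} with no b's is ε (n = 0). So L₁ ∩ L₂ = {ε}, a finite language, which is regular.

Note that the bare facts "L₁ regular, L₂ non-regular" do not settle the question by themselves: the closure of regular languages under ∪, ∩, complement and difference applies only when BOTH operands are regular. With a non-regular operand the result can come out regular or non-regular depending on the specific languages, so one has to work out L₁ ∩ L₂ for this particular pair, as above.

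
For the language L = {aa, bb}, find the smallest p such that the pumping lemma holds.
p = 3

For a finite language L, the pumping lemma holds vacuously if p > max|s| for s ∈ L.

The longest string in L = {aa, bb} has length 2.
If p = 3, then no string s ∈ L has |s| ≥ p, so the condition is vacuously true.

The minimum pumping length is p = 3.

Why no smaller p works: for any p ≤ 2, the longest string s ∈ L has |s| = 2 ≥ p, so it would
have to be pumpable; but pumping up (i = 2, 3, ...) produces ever longer strings, which cannot all lie in the
finite language L. So the pumping property fails for every p ≤ 2.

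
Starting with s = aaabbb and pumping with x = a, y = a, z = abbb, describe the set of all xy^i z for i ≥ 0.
{xy^i z : i ≥ 0} = {a^(2+i) b^3 : i ≥ 0} = {aabbb, aaabbb, aaaabbb, ...}

With x = a, y = a, z = abbb: Starting with aaabbb and pumping the second 'a', we get strings with 2+i a's followed by 3 b's for i = 0, 1, 2, ...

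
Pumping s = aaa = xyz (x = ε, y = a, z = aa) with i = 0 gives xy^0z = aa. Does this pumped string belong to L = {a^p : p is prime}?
Yes

xy⁰z = ε · ε · aa = aa.
aa has length 2, which is prime, so it is in L.
(A single pumped string landing in L is not a contradiction by itself; a non-regularity proof needs some i for which xy^i z ∉ L, for every admissible decomposition.)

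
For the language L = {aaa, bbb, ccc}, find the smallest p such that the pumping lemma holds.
p = 4

For a finite language L, the pumping lemma holds vacuously if p > max|s| for s ∈ L.

The longest string in L = {aaa, bbb, ccc} has length 3.
If p = 4, then no string s ∈ L has |s| ≥ p, so the condition is vacuously true.

The minimum pumping length is p = 4.

Why no smaller p works: for any p ≤ 3, the longest string s ∈ L has |s| = 3 ≥ p, so it would
have to be pumpable; but pumping up (i = 2, 3, ...) produces ever longer strings, which cannot all lie in the
finite language L. So the pumping property fails for every p ≤ 3.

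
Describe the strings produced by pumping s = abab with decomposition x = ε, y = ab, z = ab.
{xy^i z : i ≥ 0} = {(ab)^(i+1) : i ≥ 0} = {ab, abab, ababab, ...}

With x = ε, y = ab, z = ab: Pumping 'ab' gives strings of alternating a's and b's.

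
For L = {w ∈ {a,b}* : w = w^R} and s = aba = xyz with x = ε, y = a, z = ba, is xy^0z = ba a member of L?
No

xy⁰z = ε · ε · ba = ba.
ba reversed is ab ≠ ba, so it is not a palindrome and is not in L.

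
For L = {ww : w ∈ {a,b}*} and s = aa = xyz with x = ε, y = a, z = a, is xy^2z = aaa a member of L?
No

xy²z = ε · aa · a = aaa.
aaa has odd length 3, so it cannot be written as ww and is not in L.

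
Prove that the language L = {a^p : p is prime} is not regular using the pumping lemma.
Assume for contradiction that L is regular, and let p ≥ 1 be the pumping length given by the pumping lemma.
Choose a prime q with q ≥ p (one exists because there are infinitely many primes) and let s = a^q. Then s ∈ L and |s| = q ≥ p.
By the pumping lemma, s = xyz for some x, y, z with |xy| ≤ p, |y| ≥ 1, and xy^i z ∈ L for every i ≥ 0.
Here y = a^k for some k with 1 ≤ k ≤ p, and xy^i z = a^(q + (i − 1)k) for every i ≥ 0.

Take i = q + 1: |xy^(q+1) z| = q + qk = q(k + 1).
Both factors satisfy q ≥ 2 and k + 1 ≥ 2, so q(k + 1) is composite, and xy^(q+1) z ∉ L.

This contradicts the pumping lemma, which requires xy^i z ∈ L for all i ≥ 0.
Hence L = {a^p : p is prime} is not regular. ∎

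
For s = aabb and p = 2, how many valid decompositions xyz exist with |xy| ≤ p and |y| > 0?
3

For s = 'aabb' with pumping length p = 2:

Constraints: |xy| ≤ 2, |y| > 0

Valid decompositions (|xy| ≤ p, |y| ≥ 1):
  • x='', y='a', z='abb'
  • x='a', y='a', z='bb'
  • x='', y='aa', z='bb'

Total count: 3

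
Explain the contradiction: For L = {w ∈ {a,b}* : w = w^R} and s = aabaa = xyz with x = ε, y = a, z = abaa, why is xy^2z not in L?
xy²z = aaabaa ∉ L

Pumping with i = 2 replaces y = a by y² = aa:
- Original: s = xyz = aabaa; aabaa reversed is aabaa, the same string, so it is a palindrome and is in L
- Pumped: xy²z = ε · aa · abaa = aaabaa
- aaabaa reversed is aabaaa ≠ aaabaa, so it is not a palindrome and is not in L

The pumping lemma would require xy²z ∈ L, so this decomposition yields a contradiction.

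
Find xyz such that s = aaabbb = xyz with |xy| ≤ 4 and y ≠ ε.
x = '', y = 'aaab', z = 'bb'

For s = aaabbb and p = 4, one valid decomposition is:
- x = '' (length 0)
- y = 'aaab' (length 4)
- z = 'bb' (length 2)

Verification:
- xyz = '' + 'aaab' + 'bb' = aaabbb ✓
- |xy| = 4 ≤ 4 ✓
- |y| = 4 > 0 ✓

All pumping lemma constraints are satisfied.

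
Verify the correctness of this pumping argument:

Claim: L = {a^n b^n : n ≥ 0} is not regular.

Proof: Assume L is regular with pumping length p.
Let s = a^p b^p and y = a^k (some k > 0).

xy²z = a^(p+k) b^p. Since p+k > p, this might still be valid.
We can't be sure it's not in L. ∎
The proof is INCORRECT.

Error: The conclusion is wrong.
xy²z = a^(p+k) b^p is definitely NOT in L because the number of a's (p+k) ≠ number of b's (p).
The proof incorrectly doubts what is actually a valid contradiction.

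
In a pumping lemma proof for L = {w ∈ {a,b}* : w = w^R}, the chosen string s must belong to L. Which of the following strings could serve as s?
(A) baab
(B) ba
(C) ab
(A) baab

The pumping lemma is applied to a string s that lies in L, so first check membership of each option:
- (A) baab reversed is baab, the same string, so it is a palindrome and is in L ✓
- (B) ba reversed is ab ≠ ba, so it is not a palindrome and is not in L ✗
- (C) ab reversed is ba ≠ ab, so it is not a palindrome and is not in L ✗

Only (A) baab is in L, so it is the only candidate that could play the role of s.
(In a complete proof one picks s in terms of the pumping length p so that |s| ≥ p is guaranteed; a fixed string like baab illustrates the shape of such an s.)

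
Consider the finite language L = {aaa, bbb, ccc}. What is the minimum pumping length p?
p = 4

For a finite language L, the pumping lemma holds vacuously if p > max|s| for s ∈ L.

The longest string in L = {aaa, bbb, ccc} has length 3.
If p = 4, then no string s ∈ L has |s| ≥ p, so the condition is vacuously true.

The minimum pumping length is p = 4.

Why no smaller p works: for any p ≤ 3, the longest string s ∈ L has |s| = 3 ≥ p, so it would
have to be pumpable; but pumping up (i = 2, 3, ...) produces ever longer strings, which cannot all lie in the
finite language L. So the pumping property fails for every p ≤ 3.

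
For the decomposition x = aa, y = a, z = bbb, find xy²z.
aaaabbb

Given x = 'aa', y = 'a', z = 'bbb' and i = 2:

xy^2z = x + y·y·...·y (2 times) + z
       = 'aa' + 'a'^2 + 'bbb'
       = 'aa' + 'aa' + 'bbb'
       = 'aaaabbb'

The pumped string is 'aaaabbb' with length 7.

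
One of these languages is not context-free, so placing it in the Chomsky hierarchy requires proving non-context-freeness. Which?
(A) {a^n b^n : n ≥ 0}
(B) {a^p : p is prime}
(B) {a^p : p is prime}

(B) {a^p : p is prime} requires the CFL pumping lemma.

- {a^n b^n : n ≥ 0} is context-free (but not regular)
  • Can be shown non-regular with the regular pumping lemma
  • After pumping, the number of a's and b's become unequal

- {a^p : p is prime} is NOT context-free
  • Requires the CFL pumping lemma to prove
  • The CFL pumping lemma also fails because prime gaps are unbounded

The CFL pumping lemma is "stronger" in that it can prove non-membership
in the larger class of context-free languages.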